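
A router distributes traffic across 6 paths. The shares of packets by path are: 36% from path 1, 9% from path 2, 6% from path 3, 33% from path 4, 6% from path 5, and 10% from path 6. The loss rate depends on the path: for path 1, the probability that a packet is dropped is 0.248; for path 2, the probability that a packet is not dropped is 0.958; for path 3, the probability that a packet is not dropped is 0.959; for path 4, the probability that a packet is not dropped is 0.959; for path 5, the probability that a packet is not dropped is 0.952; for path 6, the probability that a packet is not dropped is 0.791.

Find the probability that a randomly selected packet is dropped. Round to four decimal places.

P(L|2) = 1 − 0.958 = 0.042.
P(L|3) = 1 − 0.959 = 0.041.
P(L|4) = 1 − 0.959 = 0.041.
P(L|5) = 1 − 0.952 = 0.048.
P(L|6) = 1 − 0.791 = 0.209.
By the law of total probability,
P(L) = P(L|1)·P(1) + P(L|2)·P(2) + P(L|3)·P(3) + P(L|4)·P(4) + P(L|5)·P(5) + P(L|6)·P(6)
      = 0.248·0.36 + 0.042·0.09 + 0.041·0.06 + 0.041·0.33 + 0.048·0.06 + 0.209·0.1
      = 0.08928 + 0.00378 + 0.00246 + 0.01353 + 0.00288 + 0.0209 = 0.13283

P(L) ≈ 0.1328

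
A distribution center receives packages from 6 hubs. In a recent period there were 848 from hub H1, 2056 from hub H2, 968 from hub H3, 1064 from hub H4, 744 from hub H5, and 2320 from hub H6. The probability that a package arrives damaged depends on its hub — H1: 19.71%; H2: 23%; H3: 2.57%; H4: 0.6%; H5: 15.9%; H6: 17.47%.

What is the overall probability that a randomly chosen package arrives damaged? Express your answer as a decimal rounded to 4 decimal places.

0.1494

Total: 848 + 2056 + 968 + 1064 + 744 + 2320 = 8000.
P(H1) = 848/8000 = 0.106. P(H2) = 2056/8000 = 0.257. P(H3) = 968/8000 = 0.121. P(H4) = 1064/8000 = 0.133. P(H5) = 744/8000 = 0.093. P(H6) = 2320/8000 = 0.29.
P(D) = P(D|H1)·P(H1) + P(D|H2)·P(H2) + P(D|H3)·P(H3) + P(D|H4)·P(H4) + P(D|H5)·P(H5) + P(D|H6)·P(H6)
      = 0.1971·0.106 + 0.23·0.257 + 0.0257·0.121 + 0.006·0.133 + 0.159·0.093 + 0.1747·0.29
      = 0.0208926 + 0.05911 + 0.0031097 + 0.000798 + 0.014787 + 0.050663 = 0.1493603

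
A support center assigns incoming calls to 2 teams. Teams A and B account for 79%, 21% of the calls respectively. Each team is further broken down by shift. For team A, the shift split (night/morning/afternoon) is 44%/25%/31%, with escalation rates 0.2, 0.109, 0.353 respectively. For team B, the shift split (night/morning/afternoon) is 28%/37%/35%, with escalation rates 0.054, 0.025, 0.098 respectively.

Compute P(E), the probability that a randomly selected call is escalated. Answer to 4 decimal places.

P(E|A) = 0.44·0.2 + 0.25·0.109 + 0.31·0.353 = 0.088 + 0.02725 + 0.10943 = 0.22468
P(E|B) = 0.28·0.054 + 0.37·0.025 + 0.35·0.098 = 0.01512 + 0.00925 + 0.0343 = 0.05867
Then overall,
P(E) = 0.79·0.22468 + 0.21·0.05867
      = 0.1774972 + 0.0123207 = 0.1898179

0.1898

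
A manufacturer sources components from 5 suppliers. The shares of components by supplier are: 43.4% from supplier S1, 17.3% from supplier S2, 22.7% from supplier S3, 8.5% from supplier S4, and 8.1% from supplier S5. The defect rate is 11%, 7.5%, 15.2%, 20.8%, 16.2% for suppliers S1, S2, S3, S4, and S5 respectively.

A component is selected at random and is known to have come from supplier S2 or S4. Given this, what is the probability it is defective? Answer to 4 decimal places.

0.1188

Let S = {S2, S4}.
P(S) = 0.173 + 0.085 = 0.258.
P(D ∩ S) = 0.075·0.173 + 0.208·0.085 = 0.012975 + 0.01768 = 0.030655.
P(D | S) = 0.030655 / 0.258 = 0.118818…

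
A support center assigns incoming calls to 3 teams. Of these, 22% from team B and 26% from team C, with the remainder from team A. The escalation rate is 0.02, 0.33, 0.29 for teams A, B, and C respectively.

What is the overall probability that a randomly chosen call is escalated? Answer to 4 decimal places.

P(A) = 1 − (0.22 + 0.26) = 0.52.
Summing over the partition,
P(E) = P(E|A)·P(A) + P(E|B)·P(B) + P(E|C)·P(C)
      = 0.02·0.52 + 0.33·0.22 + 0.29·0.26
      = 0.0104 + 0.0726 + 0.0754 = 0.1584

P(E) ≈ 0.1584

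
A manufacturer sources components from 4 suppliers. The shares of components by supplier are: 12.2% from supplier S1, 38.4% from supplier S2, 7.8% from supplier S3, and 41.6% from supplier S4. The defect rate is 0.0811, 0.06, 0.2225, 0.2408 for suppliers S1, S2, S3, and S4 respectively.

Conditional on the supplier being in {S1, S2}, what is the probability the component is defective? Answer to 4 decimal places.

Let S = {S1, S2}.
P(S) = 0.122 + 0.384 = 0.506.
P(D ∩ S) = 0.0811·0.122 + 0.06·0.384 = 0.0098942 + 0.02304 = 0.0329342.
P(D | S) = 0.0329342 / 0.506 = 0.065087…

P(D|S) ≈ 0.0651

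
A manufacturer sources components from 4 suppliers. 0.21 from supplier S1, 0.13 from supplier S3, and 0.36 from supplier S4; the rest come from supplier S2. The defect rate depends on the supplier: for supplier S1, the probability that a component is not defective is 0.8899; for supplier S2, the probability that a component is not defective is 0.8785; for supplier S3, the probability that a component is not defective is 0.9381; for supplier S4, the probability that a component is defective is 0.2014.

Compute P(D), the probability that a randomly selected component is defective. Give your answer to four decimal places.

0.1401

P(S2) = 1 − (0.21 + 0.13 + 0.36) = 0.3.
P(D|S1) = 1 − 0.8899 = 0.1101.
P(D|S2) = 1 − 0.8785 = 0.1215.
P(D|S3) = 1 − 0.9381 = 0.0619.
P(D) = P(D|S1)·P(S1) + P(D|S2)·P(S2) + P(D|S3)·P(S3) + P(D|S4)·P(S4)
      = 0.1101·0.21 + 0.1215·0.3 + 0.0619·0.13 + 0.2014·0.36
      = 0.023121 + 0.03645 + 0.008047 + 0.072504 = 0.140122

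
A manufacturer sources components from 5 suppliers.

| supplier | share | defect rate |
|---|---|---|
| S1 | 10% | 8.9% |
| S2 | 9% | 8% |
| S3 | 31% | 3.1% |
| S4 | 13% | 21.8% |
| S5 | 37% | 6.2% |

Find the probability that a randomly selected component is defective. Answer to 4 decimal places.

P(D) = P(D|S1)·P(S1) + P(D|S2)·P(S2) + P(D|S3)·P(S3) + P(D|S4)·P(S4) + P(D|S5)·P(S5)
      = 0.089·0.1 + 0.08·0.09 + 0.031·0.31 + 0.218·0.13 + 0.062·0.37
      = 0.0089 + 0.0072 + 0.00961 + 0.02834 + 0.02294 = 0.07699

P(D) ≈ 0.0770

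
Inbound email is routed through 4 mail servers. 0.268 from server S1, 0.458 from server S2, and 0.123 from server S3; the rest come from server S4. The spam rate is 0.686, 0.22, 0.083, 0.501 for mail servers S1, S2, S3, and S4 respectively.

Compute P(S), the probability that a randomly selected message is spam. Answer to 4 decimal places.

0.3705

P(S4) = 1 − (0.268 + 0.458 + 0.123) = 0.151.
Using total probability over the partition,
P(S) = P(S|S1)·P(S1) + P(S|S2)·P(S2) + P(S|S3)·P(S3) + P(S|S4)·P(S4)
      = 0.686·0.268 + 0.22·0.458 + 0.083·0.123 + 0.501·0.151
      = 0.183848 + 0.10076 + 0.010209 + 0.075651 = 0.370468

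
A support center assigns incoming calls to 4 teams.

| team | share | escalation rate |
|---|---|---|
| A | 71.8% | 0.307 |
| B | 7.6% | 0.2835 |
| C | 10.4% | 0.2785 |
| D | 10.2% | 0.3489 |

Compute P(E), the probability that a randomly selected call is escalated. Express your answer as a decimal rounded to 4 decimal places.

By the law of total probability,
P(E) = P(E|A)·P(A) + P(E|B)·P(B) + P(E|C)·P(C) + P(E|D)·P(D)
      = 0.307·0.718 + 0.2835·0.076 + 0.2785·0.104 + 0.3489·0.102
      = 0.220426 + 0.021546 + 0.028964 + 0.0355878 = 0.3065238

P(E) ≈ 0.3065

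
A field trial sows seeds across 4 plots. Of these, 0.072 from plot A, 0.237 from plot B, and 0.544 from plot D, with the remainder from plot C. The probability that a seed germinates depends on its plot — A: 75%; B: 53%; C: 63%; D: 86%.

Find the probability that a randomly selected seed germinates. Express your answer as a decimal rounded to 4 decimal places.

0.7401

P(C) = 1 − (0.072 + 0.237 + 0.544) = 0.147.
P(G) = P(G|A)·P(A) + P(G|B)·P(B) + P(G|C)·P(C) + P(G|D)·P(D)
      = 0.75·0.072 + 0.53·0.237 + 0.63·0.147 + 0.86·0.544
      = 0.054 + 0.12561 + 0.09261 + 0.46784 = 0.74006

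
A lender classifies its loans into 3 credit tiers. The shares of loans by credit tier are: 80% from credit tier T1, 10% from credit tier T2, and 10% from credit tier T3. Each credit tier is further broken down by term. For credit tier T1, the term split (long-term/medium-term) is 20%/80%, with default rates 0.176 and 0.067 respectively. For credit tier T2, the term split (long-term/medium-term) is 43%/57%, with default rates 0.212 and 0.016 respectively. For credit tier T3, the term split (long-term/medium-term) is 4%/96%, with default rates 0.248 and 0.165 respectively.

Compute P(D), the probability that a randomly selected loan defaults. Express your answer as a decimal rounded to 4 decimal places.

P(D|T1) = 0.2·0.176 + 0.8·0.067 = 0.0352 + 0.0536 = 0.0888
P(D|T2) = 0.43·0.212 + 0.57·0.016 = 0.09116 + 0.00912 = 0.10028
P(D|T3) = 0.04·0.248 + 0.96·0.165 = 0.00992 + 0.1584 = 0.16832
Then overall,
P(D) = 0.8·0.0888 + 0.1·0.10028 + 0.1·0.16832
      = 0.07104 + 0.010028 + 0.016832 = 0.0979

0.0979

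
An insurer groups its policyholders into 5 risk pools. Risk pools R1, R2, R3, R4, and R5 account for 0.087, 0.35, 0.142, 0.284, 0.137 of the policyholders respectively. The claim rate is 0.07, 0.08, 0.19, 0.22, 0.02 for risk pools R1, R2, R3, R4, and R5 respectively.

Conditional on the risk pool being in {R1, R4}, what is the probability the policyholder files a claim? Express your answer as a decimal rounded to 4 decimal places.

P(C|S) ≈ 0.1848

Let S = {R1, R4}.
P(S) = 0.087 + 0.284 = 0.371.
P(C ∩ S) = 0.07·0.087 + 0.22·0.284 = 0.00609 + 0.06248 = 0.06857.
P(C | S) = 0.06857 / 0.371 = 0.184825…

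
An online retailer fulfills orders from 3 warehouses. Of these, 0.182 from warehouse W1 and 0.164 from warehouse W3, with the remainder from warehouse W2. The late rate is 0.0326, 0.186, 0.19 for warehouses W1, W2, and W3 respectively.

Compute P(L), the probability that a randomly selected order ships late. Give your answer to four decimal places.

P(W2) = 1 − (0.182 + 0.164) = 0.654.
P(L) = P(L|W1)·P(W1) + P(L|W2)·P(W2) + P(L|W3)·P(W3)
      = 0.0326·0.182 + 0.186·0.654 + 0.19·0.164
      = 0.0059332 + 0.121644 + 0.03116 = 0.1587372

0.1587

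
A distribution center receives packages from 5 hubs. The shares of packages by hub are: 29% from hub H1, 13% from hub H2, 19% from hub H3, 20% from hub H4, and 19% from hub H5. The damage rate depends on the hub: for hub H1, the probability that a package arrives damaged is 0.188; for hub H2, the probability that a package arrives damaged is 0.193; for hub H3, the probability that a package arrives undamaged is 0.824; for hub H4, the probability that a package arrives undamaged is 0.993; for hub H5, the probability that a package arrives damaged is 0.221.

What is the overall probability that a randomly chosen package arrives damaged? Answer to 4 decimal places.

P(D|H3) = 1 − 0.824 = 0.176.
P(D|H4) = 1 − 0.993 = 0.007.
Summing over the partition,
P(D) = P(D|H1)·P(H1) + P(D|H2)·P(H2) + P(D|H3)·P(H3) + P(D|H4)·P(H4) + P(D|H5)·P(H5)
      = 0.188·0.29 + 0.193·0.13 + 0.176·0.19 + 0.007·0.2 + 0.221·0.19
      = 0.05452 + 0.02509 + 0.03344 + 0.0014 + 0.04199 = 0.15644

P(D) ≈ 0.1564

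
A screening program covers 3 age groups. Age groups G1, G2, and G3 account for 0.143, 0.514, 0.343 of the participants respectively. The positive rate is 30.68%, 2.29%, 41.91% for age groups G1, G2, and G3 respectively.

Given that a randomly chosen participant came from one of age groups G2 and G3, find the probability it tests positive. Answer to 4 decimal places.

P(T|S) ≈ 0.1815

Let S = {G2, G3}.
P(S) = 0.514 + 0.343 = 0.857.
P(T ∩ S) = 0.0229·0.514 + 0.4191·0.343 = 0.0117706 + 0.1437513 = 0.1555219.
P(T | S) = 0.1555219 / 0.857 = 0.181472…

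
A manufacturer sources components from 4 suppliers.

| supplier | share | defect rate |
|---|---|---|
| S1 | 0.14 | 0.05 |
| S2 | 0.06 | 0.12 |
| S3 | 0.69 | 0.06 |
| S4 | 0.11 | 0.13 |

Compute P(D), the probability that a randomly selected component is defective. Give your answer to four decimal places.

P(D) = P(D|S1)·P(S1) + P(D|S2)·P(S2) + P(D|S3)·P(S3) + P(D|S4)·P(S4)
      = 0.05·0.14 + 0.12·0.06 + 0.06·0.69 + 0.13·0.11
      = 0.007 + 0.0072 + 0.0414 + 0.0143 = 0.0699

0.0699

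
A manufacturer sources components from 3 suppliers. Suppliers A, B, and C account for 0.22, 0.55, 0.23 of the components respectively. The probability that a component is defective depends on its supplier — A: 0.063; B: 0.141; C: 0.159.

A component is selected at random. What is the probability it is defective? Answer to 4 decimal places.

P(D) = P(D|A)·P(A) + P(D|B)·P(B) + P(D|C)·P(C)
      = 0.063·0.22 + 0.141·0.55 + 0.159·0.23
      = 0.01386 + 0.07755 + 0.03657 = 0.12798

P(D) ≈ 0.1280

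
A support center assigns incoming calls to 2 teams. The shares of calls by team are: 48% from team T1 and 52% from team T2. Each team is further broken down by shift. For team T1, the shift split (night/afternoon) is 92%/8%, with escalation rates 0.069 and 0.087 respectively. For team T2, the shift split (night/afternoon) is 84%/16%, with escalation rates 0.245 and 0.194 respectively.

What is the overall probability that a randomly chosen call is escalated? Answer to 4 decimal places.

0.1570

P(E|T1) = 0.92·0.069 + 0.08·0.087 = 0.06348 + 0.00696 = 0.07044
P(E|T2) = 0.84·0.245 + 0.16·0.194 = 0.2058 + 0.03104 = 0.23684
Then overall,
P(E) = 0.48·0.07044 + 0.52·0.23684
      = 0.0338112 + 0.1231568 = 0.156968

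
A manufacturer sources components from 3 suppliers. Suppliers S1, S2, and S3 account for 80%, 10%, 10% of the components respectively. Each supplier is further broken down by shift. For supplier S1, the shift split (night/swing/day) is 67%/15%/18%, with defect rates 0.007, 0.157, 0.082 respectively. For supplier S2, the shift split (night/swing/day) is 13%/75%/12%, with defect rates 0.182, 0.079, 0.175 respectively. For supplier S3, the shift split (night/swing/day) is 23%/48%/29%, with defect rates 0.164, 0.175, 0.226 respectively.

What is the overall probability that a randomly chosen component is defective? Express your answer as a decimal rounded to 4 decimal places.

P(D|S1) = 0.67·0.007 + 0.15·0.157 + 0.18·0.082 = 0.00469 + 0.02355 + 0.01476 = 0.043
P(D|S2) = 0.13·0.182 + 0.75·0.079 + 0.12·0.175 = 0.02366 + 0.05925 + 0.021 = 0.10391
P(D|S3) = 0.23·0.164 + 0.48·0.175 + 0.29·0.226 = 0.03772 + 0.084 + 0.06554 = 0.18726
By total probability over the outer partition,
P(D) = 0.8·0.043 + 0.1·0.10391 + 0.1·0.18726
      = 0.0344 + 0.010391 + 0.018726 = 0.063517

0.0635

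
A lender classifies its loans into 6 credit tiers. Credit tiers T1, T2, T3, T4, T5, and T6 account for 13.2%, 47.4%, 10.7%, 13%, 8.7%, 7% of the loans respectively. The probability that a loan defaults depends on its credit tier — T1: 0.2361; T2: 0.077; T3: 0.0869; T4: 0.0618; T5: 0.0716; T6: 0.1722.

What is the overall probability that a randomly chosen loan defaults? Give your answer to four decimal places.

0.1033

P(D) = P(D|T1)·P(T1) + P(D|T2)·P(T2) + P(D|T3)·P(T3) + P(D|T4)·P(T4) + P(D|T5)·P(T5) + P(D|T6)·P(T6)
      = 0.2361·0.132 + 0.077·0.474 + 0.0869·0.107 + 0.0618·0.13 + 0.0716·0.087 + 0.1722·0.07
      = 0.0311652 + 0.036498 + 0.0092983 + 0.008034 + 0.0062292 + 0.012054 = 0.1032787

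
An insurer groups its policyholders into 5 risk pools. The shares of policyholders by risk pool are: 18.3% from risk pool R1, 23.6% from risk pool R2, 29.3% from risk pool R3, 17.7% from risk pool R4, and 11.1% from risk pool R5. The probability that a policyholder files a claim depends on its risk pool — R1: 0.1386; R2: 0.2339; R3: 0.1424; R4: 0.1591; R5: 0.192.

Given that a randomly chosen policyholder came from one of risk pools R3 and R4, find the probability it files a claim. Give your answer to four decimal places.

0.1487

Let S = {R3, R4}.
P(S) = 0.293 + 0.177 = 0.47.
P(C ∩ S) = 0.1424·0.293 + 0.1591·0.177 = 0.0417232 + 0.0281607 = 0.0698839.
P(C | S) = 0.0698839 / 0.47 = 0.148689…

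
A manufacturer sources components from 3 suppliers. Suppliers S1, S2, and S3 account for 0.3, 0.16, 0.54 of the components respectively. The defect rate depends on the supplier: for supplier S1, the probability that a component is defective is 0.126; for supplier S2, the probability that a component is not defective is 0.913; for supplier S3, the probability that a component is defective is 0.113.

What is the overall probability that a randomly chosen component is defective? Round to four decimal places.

0.1127

P(D|S2) = 1 − 0.913 = 0.087.
P(D) = P(D|S1)·P(S1) + P(D|S2)·P(S2) + P(D|S3)·P(S3)
      = 0.126·0.3 + 0.087·0.16 + 0.113·0.54
      = 0.0378 + 0.01392 + 0.06102 = 0.11274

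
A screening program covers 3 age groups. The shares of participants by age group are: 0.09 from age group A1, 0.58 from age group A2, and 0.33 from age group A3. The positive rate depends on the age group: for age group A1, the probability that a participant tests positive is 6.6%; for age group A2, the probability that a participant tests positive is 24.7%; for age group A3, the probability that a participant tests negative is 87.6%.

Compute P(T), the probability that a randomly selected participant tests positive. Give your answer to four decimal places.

P(T) ≈ 0.1901

P(T|A3) = 1 − 0.876 = 0.124.
Summing over the partition,
P(T) = P(T|A1)·P(A1) + P(T|A2)·P(A2) + P(T|A3)·P(A3)
      = 0.066·0.09 + 0.247·0.58 + 0.124·0.33
      = 0.00594 + 0.14326 + 0.04092 = 0.19012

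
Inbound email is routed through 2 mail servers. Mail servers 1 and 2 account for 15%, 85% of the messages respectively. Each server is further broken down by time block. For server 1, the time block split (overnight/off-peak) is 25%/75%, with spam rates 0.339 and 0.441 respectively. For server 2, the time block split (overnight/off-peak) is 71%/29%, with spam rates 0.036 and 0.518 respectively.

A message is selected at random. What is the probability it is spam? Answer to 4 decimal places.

P(S|1) = 0.25·0.339 + 0.75·0.441 = 0.08475 + 0.33075 = 0.4155
P(S|2) = 0.71·0.036 + 0.29·0.518 = 0.02556 + 0.15022 = 0.17578
Then overall,
P(S) = 0.15·0.4155 + 0.85·0.17578
      = 0.062325 + 0.149413 = 0.211738

0.2117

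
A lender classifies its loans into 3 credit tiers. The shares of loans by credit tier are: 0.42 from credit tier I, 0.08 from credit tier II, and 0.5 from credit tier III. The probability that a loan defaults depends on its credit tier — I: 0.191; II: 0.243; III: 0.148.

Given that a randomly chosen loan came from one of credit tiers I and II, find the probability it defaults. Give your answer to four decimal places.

Let S = {I, II}.
P(S) = 0.42 + 0.08 = 0.5.
P(D ∩ S) = 0.191·0.42 + 0.243·0.08 = 0.08022 + 0.01944 = 0.09966.
P(D | S) = 0.09966 / 0.5 = 0.199320…

0.1993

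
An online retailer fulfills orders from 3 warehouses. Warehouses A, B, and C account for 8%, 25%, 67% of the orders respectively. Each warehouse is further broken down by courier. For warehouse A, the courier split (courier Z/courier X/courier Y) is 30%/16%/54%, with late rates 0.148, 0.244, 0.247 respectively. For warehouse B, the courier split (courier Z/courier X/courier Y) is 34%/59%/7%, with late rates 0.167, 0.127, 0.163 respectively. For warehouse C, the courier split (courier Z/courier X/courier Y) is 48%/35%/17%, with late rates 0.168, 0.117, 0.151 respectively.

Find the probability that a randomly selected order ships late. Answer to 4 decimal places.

0.1518

P(L|A) = 0.3·0.148 + 0.16·0.244 + 0.54·0.247 = 0.0444 + 0.03904 + 0.13338 = 0.21682
P(L|B) = 0.34·0.167 + 0.59·0.127 + 0.07·0.163 = 0.05678 + 0.07493 + 0.01141 = 0.14312
P(L|C) = 0.48·0.168 + 0.35·0.117 + 0.17·0.151 = 0.08064 + 0.04095 + 0.02567 = 0.14726
Then overall,
P(L) = 0.08·0.21682 + 0.25·0.14312 + 0.67·0.14726
      = 0.0173456 + 0.03578 + 0.0986642 = 0.1517898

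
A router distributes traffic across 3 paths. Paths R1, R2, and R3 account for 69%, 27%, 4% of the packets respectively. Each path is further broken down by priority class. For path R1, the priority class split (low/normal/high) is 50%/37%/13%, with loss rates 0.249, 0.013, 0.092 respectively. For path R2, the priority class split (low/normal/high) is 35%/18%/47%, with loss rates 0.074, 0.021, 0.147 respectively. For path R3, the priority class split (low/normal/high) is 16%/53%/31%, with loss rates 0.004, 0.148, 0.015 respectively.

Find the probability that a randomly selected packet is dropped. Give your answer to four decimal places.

P(L|R1) = 0.5·0.249 + 0.37·0.013 + 0.13·0.092 = 0.1245 + 0.00481 + 0.01196 = 0.14127
P(L|R2) = 0.35·0.074 + 0.18·0.021 + 0.47·0.147 = 0.0259 + 0.00378 + 0.06909 = 0.09877
P(L|R3) = 0.16·0.004 + 0.53·0.148 + 0.31·0.015 = 0.00064 + 0.07844 + 0.00465 = 0.08373
By total probability over the outer partition,
P(L) = 0.69·0.14127 + 0.27·0.09877 + 0.04·0.08373
      = 0.0974763 + 0.0266679 + 0.0033492 = 0.1274934

P(L) ≈ 0.1275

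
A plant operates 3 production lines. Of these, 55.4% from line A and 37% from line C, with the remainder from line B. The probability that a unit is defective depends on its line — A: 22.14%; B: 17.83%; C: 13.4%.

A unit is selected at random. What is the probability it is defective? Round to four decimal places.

P(B) = 1 − (0.554 + 0.37) = 0.076.
P(D) = P(D|A)·P(A) + P(D|B)·P(B) + P(D|C)·P(C)
      = 0.2214·0.554 + 0.1783·0.076 + 0.134·0.37
      = 0.1226556 + 0.0135508 + 0.04958 = 0.1857864

P(D) ≈ 0.1858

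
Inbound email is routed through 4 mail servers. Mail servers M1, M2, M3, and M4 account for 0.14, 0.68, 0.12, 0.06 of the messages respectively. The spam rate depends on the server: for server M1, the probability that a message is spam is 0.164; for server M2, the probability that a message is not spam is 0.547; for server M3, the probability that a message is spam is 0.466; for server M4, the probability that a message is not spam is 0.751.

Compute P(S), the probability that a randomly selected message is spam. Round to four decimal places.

P(S) ≈ 0.4019

P(S|M2) = 1 − 0.547 = 0.453.
P(S|M4) = 1 − 0.751 = 0.249.
P(S) = P(S|M1)·P(M1) + P(S|M2)·P(M2) + P(S|M3)·P(M3) + P(S|M4)·P(M4)
      = 0.164·0.14 + 0.453·0.68 + 0.466·0.12 + 0.249·0.06
      = 0.02296 + 0.30804 + 0.05592 + 0.01494 = 0.40186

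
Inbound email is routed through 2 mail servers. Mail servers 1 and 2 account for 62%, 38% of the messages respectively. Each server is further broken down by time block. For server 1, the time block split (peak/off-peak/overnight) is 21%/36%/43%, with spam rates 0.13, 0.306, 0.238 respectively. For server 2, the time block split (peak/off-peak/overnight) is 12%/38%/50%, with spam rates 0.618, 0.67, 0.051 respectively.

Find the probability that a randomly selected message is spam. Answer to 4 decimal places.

0.2833

P(S|1) = 0.21·0.13 + 0.36·0.306 + 0.43·0.238 = 0.0273 + 0.11016 + 0.10234 = 0.2398
P(S|2) = 0.12·0.618 + 0.38·0.67 + 0.5·0.051 = 0.07416 + 0.2546 + 0.0255 = 0.35426
By total probability over the outer partition,
P(S) = 0.62·0.2398 + 0.38·0.35426
      = 0.148676 + 0.1346188 = 0.2832948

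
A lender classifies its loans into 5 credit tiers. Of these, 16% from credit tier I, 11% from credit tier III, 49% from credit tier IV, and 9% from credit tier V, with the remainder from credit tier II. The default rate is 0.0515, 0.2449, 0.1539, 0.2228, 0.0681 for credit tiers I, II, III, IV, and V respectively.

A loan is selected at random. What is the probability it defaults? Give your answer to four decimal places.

P(II) = 1 − (0.16 + 0.11 + 0.49 + 0.09) = 0.15.
P(D) = P(D|I)·P(I) + P(D|II)·P(II) + P(D|III)·P(III) + P(D|IV)·P(IV) + P(D|V)·P(V)
      = 0.0515·0.16 + 0.2449·0.15 + 0.1539·0.11 + 0.2228·0.49 + 0.0681·0.09
      = 0.00824 + 0.036735 + 0.016929 + 0.109172 + 0.006129 = 0.177205

0.1772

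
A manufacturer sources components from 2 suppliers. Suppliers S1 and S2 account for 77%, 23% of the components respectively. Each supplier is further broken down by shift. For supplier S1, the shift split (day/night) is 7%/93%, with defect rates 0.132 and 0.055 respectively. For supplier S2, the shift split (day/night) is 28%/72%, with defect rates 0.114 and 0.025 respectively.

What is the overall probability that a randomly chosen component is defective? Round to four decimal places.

0.0580

P(D|S1) = 0.07·0.132 + 0.93·0.055 = 0.00924 + 0.05115 = 0.06039
P(D|S2) = 0.28·0.114 + 0.72·0.025 = 0.03192 + 0.018 = 0.04992
Then overall,
P(D) = 0.77·0.06039 + 0.23·0.04992
      = 0.0465003 + 0.0114816 = 0.0579819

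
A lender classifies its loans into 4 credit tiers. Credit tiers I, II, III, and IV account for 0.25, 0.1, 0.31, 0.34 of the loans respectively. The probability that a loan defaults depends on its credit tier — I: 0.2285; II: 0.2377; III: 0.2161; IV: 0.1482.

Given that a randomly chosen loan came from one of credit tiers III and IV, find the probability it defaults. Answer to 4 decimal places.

P(D|S) ≈ 0.1806

Let S = {III, IV}.
P(S) = 0.31 + 0.34 = 0.65.
P(D ∩ S) = 0.2161·0.31 + 0.1482·0.34 = 0.066991 + 0.050388 = 0.117379.
P(D | S) = 0.117379 / 0.65 = 0.180583…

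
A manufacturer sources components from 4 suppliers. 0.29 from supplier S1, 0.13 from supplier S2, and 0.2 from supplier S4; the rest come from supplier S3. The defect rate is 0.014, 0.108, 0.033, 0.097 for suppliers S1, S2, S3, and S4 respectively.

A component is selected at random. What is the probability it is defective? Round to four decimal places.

P(D) ≈ 0.0500

P(S3) = 1 − (0.29 + 0.13 + 0.2) = 0.38.
Using total probability over the partition,
P(D) = P(D|S1)·P(S1) + P(D|S2)·P(S2) + P(D|S3)·P(S3) + P(D|S4)·P(S4)
      = 0.014·0.29 + 0.108·0.13 + 0.033·0.38 + 0.097·0.2
      = 0.00406 + 0.01404 + 0.01254 + 0.0194 = 0.05004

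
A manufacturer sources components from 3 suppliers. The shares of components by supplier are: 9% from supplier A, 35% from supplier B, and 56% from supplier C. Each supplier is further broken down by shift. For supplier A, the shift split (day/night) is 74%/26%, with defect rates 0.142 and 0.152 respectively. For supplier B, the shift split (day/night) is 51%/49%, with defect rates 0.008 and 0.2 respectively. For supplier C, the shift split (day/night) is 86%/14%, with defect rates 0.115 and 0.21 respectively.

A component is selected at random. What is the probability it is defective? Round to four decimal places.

P(D) ≈ 0.1206

P(D|A) = 0.74·0.142 + 0.26·0.152 = 0.10508 + 0.03952 = 0.1446
P(D|B) = 0.51·0.008 + 0.49·0.2 = 0.00408 + 0.098 = 0.10208
P(D|C) = 0.86·0.115 + 0.14·0.21 = 0.0989 + 0.0294 = 0.1283
By total probability over the outer partition,
P(D) = 0.09·0.1446 + 0.35·0.10208 + 0.56·0.1283
      = 0.013014 + 0.035728 + 0.071848 = 0.12059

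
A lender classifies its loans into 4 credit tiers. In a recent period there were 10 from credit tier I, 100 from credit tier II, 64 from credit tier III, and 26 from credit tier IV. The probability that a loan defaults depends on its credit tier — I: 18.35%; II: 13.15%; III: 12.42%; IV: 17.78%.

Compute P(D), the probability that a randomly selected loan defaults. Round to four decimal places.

0.1378

Total: 10 + 100 + 64 + 26 = 200.
P(I) = 10/200 = 0.05. P(II) = 100/200 = 0.5. P(III) = 64/200 = 0.32. P(IV) = 26/200 = 0.13.
Using total probability over the partition,
P(D) = P(D|I)·P(I) + P(D|II)·P(II) + P(D|III)·P(III) + P(D|IV)·P(IV)
      = 0.1835·0.05 + 0.1315·0.5 + 0.1242·0.32 + 0.1778·0.13
      = 0.009175 + 0.06575 + 0.039744 + 0.023114 = 0.137783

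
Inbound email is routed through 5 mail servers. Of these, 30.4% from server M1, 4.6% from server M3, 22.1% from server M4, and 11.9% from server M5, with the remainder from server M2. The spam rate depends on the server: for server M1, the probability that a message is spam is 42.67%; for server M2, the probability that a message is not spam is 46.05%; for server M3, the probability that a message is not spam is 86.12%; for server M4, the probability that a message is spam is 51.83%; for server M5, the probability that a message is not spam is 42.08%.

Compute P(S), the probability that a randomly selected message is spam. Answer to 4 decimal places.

P(M2) = 1 − (0.304 + 0.046 + 0.221 + 0.119) = 0.31.
P(S|M2) = 1 − 0.4605 = 0.5395.
P(S|M3) = 1 − 0.8612 = 0.1388.
P(S|M5) = 1 − 0.4208 = 0.5792.
P(S) = P(S|M1)·P(M1) + P(S|M2)·P(M2) + P(S|M3)·P(M3) + P(S|M4)·P(M4) + P(S|M5)·P(M5)
      = 0.4267·0.304 + 0.5395·0.31 + 0.1388·0.046 + 0.5183·0.221 + 0.5792·0.119
      = 0.1297168 + 0.167245 + 0.0063848 + 0.1145443 + 0.0689248 = 0.4868157

P(S) ≈ 0.4868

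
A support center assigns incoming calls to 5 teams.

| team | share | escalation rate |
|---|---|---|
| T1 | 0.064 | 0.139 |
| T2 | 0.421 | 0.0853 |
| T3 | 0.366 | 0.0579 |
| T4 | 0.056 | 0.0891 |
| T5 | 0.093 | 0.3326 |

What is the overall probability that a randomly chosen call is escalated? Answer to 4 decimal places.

P(E) = P(E|T1)·P(T1) + P(E|T2)·P(T2) + P(E|T3)·P(T3) + P(E|T4)·P(T4) + P(E|T5)·P(T5)
      = 0.139·0.064 + 0.0853·0.421 + 0.0579·0.366 + 0.0891·0.056 + 0.3326·0.093
      = 0.008896 + 0.0359113 + 0.0211914 + 0.0049896 + 0.0309318 = 0.1019201

P(E) ≈ 0.1019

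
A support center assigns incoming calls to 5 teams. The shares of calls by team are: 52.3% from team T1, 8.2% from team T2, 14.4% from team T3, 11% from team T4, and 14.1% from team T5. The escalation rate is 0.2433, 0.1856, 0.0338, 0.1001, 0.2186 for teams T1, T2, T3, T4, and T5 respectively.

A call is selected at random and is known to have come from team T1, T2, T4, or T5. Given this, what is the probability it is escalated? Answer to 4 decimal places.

0.2153

Let S = {T1, T2, T4, T5}.
P(S) = 0.523 + 0.082 + 0.11 + 0.141 = 0.856.
P(E ∩ S) = 0.2433·0.523 + 0.1856·0.082 + 0.1001·0.11 + 0.2186·0.141 = 0.1272459 + 0.0152192 + 0.011011 + 0.0308226 = 0.1842987.
P(E | S) = 0.1842987 / 0.856 = 0.215302…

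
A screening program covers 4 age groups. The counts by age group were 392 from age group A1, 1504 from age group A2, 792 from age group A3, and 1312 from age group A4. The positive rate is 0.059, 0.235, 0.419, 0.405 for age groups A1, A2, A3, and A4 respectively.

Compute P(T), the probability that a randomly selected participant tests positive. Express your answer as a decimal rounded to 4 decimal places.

0.3099

Total: 392 + 1504 + 792 + 1312 = 4000.
P(A1) = 392/4000 = 0.098. P(A2) = 1504/4000 = 0.376. P(A3) = 792/4000 = 0.198. P(A4) = 1312/4000 = 0.328.
P(T) = P(T|A1)·P(A1) + P(T|A2)·P(A2) + P(T|A3)·P(A3) + P(T|A4)·P(A4)
      = 0.059·0.098 + 0.235·0.376 + 0.419·0.198 + 0.405·0.328
      = 0.005782 + 0.08836 + 0.082962 + 0.13284 = 0.309944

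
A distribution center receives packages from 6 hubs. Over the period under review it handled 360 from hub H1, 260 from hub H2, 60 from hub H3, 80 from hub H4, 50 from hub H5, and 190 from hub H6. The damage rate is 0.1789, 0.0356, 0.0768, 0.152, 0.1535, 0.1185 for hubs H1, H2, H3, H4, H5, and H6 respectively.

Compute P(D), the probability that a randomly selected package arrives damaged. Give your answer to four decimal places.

Total: 360 + 260 + 60 + 80 + 50 + 190 = 1000.
P(H1) = 360/1000 = 0.36. P(H2) = 260/1000 = 0.26. P(H3) = 60/1000 = 0.06. P(H4) = 80/1000 = 0.08. P(H5) = 50/1000 = 0.05. P(H6) = 190/1000 = 0.19.
P(D) = P(D|H1)·P(H1) + P(D|H2)·P(H2) + P(D|H3)·P(H3) + P(D|H4)·P(H4) + P(D|H5)·P(H5) + P(D|H6)·P(H6)
      = 0.1789·0.36 + 0.0356·0.26 + 0.0768·0.06 + 0.152·0.08 + 0.1535·0.05 + 0.1185·0.19
      = 0.064404 + 0.009256 + 0.004608 + 0.01216 + 0.007675 + 0.022515 = 0.120618

0.1206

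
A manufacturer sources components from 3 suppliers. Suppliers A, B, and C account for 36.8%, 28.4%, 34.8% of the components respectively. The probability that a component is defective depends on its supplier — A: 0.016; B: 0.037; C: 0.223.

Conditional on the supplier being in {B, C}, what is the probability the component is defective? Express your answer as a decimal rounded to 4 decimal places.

0.1394

Let S = {B, C}.
P(S) = 0.284 + 0.348 = 0.632.
P(D ∩ S) = 0.037·0.284 + 0.223·0.348 = 0.010508 + 0.077604 = 0.088112.
P(D | S) = 0.088112 / 0.632 = 0.139418…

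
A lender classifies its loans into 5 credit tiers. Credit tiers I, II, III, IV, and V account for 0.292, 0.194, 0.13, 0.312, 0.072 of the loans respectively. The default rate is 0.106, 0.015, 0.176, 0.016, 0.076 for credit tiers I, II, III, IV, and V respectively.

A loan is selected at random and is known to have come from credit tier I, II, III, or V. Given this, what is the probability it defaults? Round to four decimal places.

Let S = {I, II, III, V}.
P(S) = 0.292 + 0.194 + 0.13 + 0.072 = 0.688.
P(D ∩ S) = 0.106·0.292 + 0.015·0.194 + 0.176·0.13 + 0.076·0.072 = 0.030952 + 0.00291 + 0.02288 + 0.005472 = 0.062214.
P(D | S) = 0.062214 / 0.688 = 0.090427…

P(D|S) ≈ 0.0904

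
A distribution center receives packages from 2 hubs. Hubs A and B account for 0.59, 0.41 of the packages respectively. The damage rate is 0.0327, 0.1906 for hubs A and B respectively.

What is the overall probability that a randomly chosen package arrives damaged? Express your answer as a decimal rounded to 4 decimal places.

0.0974

P(D) = P(D|A)·P(A) + P(D|B)·P(B)
      = 0.0327·0.59 + 0.1906·0.41
      = 0.019293 + 0.078146 = 0.097439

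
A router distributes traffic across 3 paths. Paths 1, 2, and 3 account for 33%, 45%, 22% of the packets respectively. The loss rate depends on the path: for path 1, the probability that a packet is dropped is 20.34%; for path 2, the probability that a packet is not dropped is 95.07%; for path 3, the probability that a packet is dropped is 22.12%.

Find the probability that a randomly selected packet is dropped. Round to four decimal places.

0.1380

P(L|2) = 1 − 0.9507 = 0.0493.
Using total probability over the partition,
P(L) = P(L|1)·P(1) + P(L|2)·P(2) + P(L|3)·P(3)
      = 0.2034·0.33 + 0.0493·0.45 + 0.2212·0.22
      = 0.067122 + 0.022185 + 0.048664 = 0.137971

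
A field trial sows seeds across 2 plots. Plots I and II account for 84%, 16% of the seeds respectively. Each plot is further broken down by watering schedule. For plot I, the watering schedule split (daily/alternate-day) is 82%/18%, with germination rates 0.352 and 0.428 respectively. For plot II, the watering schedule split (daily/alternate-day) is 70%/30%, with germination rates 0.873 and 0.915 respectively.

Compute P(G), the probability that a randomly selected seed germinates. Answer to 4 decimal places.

P(G|I) = 0.82·0.352 + 0.18·0.428 = 0.28864 + 0.07704 = 0.36568
P(G|II) = 0.7·0.873 + 0.3·0.915 = 0.6111 + 0.2745 = 0.8856
Then overall,
P(G) = 0.84·0.36568 + 0.16·0.8856
      = 0.3071712 + 0.141696 = 0.4488672

0.4489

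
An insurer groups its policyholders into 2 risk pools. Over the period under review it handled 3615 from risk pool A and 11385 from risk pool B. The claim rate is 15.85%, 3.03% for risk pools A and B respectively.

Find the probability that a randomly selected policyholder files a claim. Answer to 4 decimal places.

P(C) ≈ 0.0612

Total: 3615 + 11385 = 15000.
P(A) = 3615/15000 = 0.241. P(B) = 11385/15000 = 0.759.
P(C) = P(C|A)·P(A) + P(C|B)·P(B)
      = 0.1585·0.241 + 0.0303·0.759
      = 0.0381985 + 0.0229977 = 0.0611962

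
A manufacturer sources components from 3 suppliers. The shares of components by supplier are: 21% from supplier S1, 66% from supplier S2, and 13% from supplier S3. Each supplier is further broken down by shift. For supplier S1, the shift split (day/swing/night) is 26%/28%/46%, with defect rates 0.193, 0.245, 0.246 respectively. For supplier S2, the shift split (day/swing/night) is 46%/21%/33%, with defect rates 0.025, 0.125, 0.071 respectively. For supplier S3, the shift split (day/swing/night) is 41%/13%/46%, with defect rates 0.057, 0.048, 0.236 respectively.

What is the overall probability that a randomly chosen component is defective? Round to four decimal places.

0.1070

P(D|S1) = 0.26·0.193 + 0.28·0.245 + 0.46·0.246 = 0.05018 + 0.0686 + 0.11316 = 0.23194
P(D|S2) = 0.46·0.025 + 0.21·0.125 + 0.33·0.071 = 0.0115 + 0.02625 + 0.02343 = 0.06118
P(D|S3) = 0.41·0.057 + 0.13·0.048 + 0.46·0.236 = 0.02337 + 0.00624 + 0.10856 = 0.13817
By total probability over the outer partition,
P(D) = 0.21·0.23194 + 0.66·0.06118 + 0.13·0.13817
      = 0.0487074 + 0.0403788 + 0.0179621 = 0.1070483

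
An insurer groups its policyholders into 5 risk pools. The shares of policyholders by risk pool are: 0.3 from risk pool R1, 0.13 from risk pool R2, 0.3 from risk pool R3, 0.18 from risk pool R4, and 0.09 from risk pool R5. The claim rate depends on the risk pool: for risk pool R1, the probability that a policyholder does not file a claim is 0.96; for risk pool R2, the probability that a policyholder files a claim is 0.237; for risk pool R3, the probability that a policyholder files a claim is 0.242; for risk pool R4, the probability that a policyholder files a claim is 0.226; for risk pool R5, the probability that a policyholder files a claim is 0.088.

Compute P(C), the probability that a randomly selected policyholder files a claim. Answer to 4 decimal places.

P(C|R1) = 1 − 0.96 = 0.04.
By the law of total probability,
P(C) = P(C|R1)·P(R1) + P(C|R2)·P(R2) + P(C|R3)·P(R3) + P(C|R4)·P(R4) + P(C|R5)·P(R5)
      = 0.04·0.3 + 0.237·0.13 + 0.242·0.3 + 0.226·0.18 + 0.088·0.09
      = 0.012 + 0.03081 + 0.0726 + 0.04068 + 0.00792 = 0.16401

P(C) ≈ 0.1640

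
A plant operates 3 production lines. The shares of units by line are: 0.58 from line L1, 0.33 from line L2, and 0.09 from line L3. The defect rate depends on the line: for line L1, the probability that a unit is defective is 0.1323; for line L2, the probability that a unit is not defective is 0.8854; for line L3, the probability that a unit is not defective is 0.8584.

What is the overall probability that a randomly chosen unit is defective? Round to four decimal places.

0.1273

P(D|L2) = 1 − 0.8854 = 0.1146.
P(D|L3) = 1 − 0.8584 = 0.1416.
By the law of total probability,
P(D) = P(D|L1)·P(L1) + P(D|L2)·P(L2) + P(D|L3)·P(L3)
      = 0.1323·0.58 + 0.1146·0.33 + 0.1416·0.09
      = 0.076734 + 0.037818 + 0.012744 = 0.127296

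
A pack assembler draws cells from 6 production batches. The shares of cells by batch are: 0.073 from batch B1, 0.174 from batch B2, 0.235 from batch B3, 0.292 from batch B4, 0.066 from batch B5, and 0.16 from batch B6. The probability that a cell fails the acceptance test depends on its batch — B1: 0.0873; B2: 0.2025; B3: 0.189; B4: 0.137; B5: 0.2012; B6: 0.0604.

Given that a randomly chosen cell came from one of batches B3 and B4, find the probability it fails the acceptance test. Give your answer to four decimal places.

P(F|S) ≈ 0.1602

Let S = {B3, B4}.
P(S) = 0.235 + 0.292 = 0.527.
P(F ∩ S) = 0.189·0.235 + 0.137·0.292 = 0.044415 + 0.040004 = 0.084419.
P(F | S) = 0.084419 / 0.527 = 0.160188…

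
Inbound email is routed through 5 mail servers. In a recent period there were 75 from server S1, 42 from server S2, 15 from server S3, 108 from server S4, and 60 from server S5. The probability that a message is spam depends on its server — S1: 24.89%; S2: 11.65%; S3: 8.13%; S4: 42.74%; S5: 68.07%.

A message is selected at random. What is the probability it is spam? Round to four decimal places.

P(S) ≈ 0.3726

Total: 75 + 42 + 15 + 108 + 60 = 300.
P(S1) = 75/300 = 0.25. P(S2) = 42/300 = 0.14. P(S3) = 15/300 = 0.05. P(S4) = 108/300 = 0.36. P(S5) = 60/300 = 0.2.
By the law of total probability,
P(S) = P(S|S1)·P(S1) + P(S|S2)·P(S2) + P(S|S3)·P(S3) + P(S|S4)·P(S4) + P(S|S5)·P(S5)
      = 0.2489·0.25 + 0.1165·0.14 + 0.0813·0.05 + 0.4274·0.36 + 0.6807·0.2
      = 0.062225 + 0.01631 + 0.004065 + 0.153864 + 0.13614 = 0.372604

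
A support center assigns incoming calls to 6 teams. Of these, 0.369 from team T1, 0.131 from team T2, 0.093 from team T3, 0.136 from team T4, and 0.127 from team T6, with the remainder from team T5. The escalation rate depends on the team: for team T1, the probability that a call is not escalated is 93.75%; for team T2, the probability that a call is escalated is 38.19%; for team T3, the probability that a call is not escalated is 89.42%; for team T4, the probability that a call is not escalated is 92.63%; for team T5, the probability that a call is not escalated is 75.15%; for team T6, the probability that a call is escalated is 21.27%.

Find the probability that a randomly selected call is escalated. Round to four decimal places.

P(E) ≈ 0.1558

P(T5) = 1 − (0.369 + 0.131 + 0.093 + 0.136 + 0.127) = 0.144.
P(E|T1) = 1 − 0.9375 = 0.0625.
P(E|T3) = 1 − 0.8942 = 0.1058.
P(E|T4) = 1 − 0.9263 = 0.0737.
P(E|T5) = 1 − 0.7515 = 0.2485.
Using total probability over the partition,
P(E) = P(E|T1)·P(T1) + P(E|T2)·P(T2) + P(E|T3)·P(T3) + P(E|T4)·P(T4) + P(E|T5)·P(T5) + P(E|T6)·P(T6)
      = 0.0625·0.369 + 0.3819·0.131 + 0.1058·0.093 + 0.0737·0.136 + 0.2485·0.144 + 0.2127·0.127
      = 0.0230625 + 0.0500289 + 0.0098394 + 0.0100232 + 0.035784 + 0.0270129 = 0.1557509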